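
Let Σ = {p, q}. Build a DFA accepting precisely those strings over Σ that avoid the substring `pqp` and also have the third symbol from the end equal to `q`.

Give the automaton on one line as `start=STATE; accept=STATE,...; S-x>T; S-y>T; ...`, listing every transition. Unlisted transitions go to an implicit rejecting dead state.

Run two small machines in parallel and take their product. One (4 states) tracks partial matches of the forbidden pattern `pqp`; the other (15 states) tracks the last 3 symbols read. Each combined state is a pair, one component from each; accept when both components accept.
          p    q  
>  S0     S1   S2 
   S1     S3   S4 
   S2     S5   S6 
   S3     S7   S8 
   S4     S9  S10 
   S5    S11  S12 
   S6    S13  S14 
   S7     S7   S8 
   S8     S9  S10 
   S9    S15  S16 
   S10   S13  S14 
 * S11    S7   S8 
 * S12    S9  S10 
 * S13   S11  S12 
 * S14   S13  S14 
   S15   S17  S18 
   S16    S9  S19 
   S17   S17  S18 
   S18    S9  S19 
   S19   S20  S21 
   S20   S15  S16 
   S21   S20  S21 
(> = start, * = accepting)

start=S0; accept=S11,S12,S13,S14; S0-p>S1; S0-q>S2; S1-p>S3; S1-q>S4; S2-p>S5; S2-q>S6; S3-p>S7; S3-q>S8; S4-p>S9; S4-q>S10; S5-p>S11; S5-q>S12; S6-p>S13; S6-q>S14; S7-p>S7; S7-q>S8; S8-p>S9; S8-q>S10; S9-p>S15; S9-q>S16; S10-p>S13; S10-q>S14; S11-p>S7; S11-q>S8; S12-p>S9; S12-q>S10; S13-p>S11; S13-q>S12; S14-p>S13; S14-q>S14; S15-p>S17; S15-q>S18; S16-p>S9; S16-q>S19; S17-p>S17; S17-q>S18; S18-p>S9; S18-q>S19; S19-p>S20; S19-q>S21; S20-p>S15; S20-q>S16; S21-p>S20; S21-q>S21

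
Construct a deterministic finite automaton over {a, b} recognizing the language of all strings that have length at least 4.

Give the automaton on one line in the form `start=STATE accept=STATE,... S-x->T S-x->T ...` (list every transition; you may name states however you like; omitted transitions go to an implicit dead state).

start=q0 accept=q4,q5 q0-a->q1 q0-b->q1 q1-a->q2 q1-b->q2 q2-a->q3 q2-b->q3 q3-a->q4 q3-b->q4 q4-a->q5 q4-b->q5 q5-a->q5 q5-b->q5

Count input length up to 5: every symbol moves from q0 toward q5, which means 'more than 4' and absorbs. Accept from {q4, q5}.
A 6-state machine:
        a   b  
>  q0   q1  q1 
   q1   q2  q2 
   q2   q3  q3 
   q3   q4  q4 
 * q4   q5  q5 
 * q5   q5  q5 
(> = start, * = accepting)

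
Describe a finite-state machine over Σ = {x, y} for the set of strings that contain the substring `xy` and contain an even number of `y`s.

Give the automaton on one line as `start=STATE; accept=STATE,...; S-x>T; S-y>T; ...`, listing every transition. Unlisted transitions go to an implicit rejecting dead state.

start=q0; accept=q4; q0-x>q1; q0-y>q2; q1-x>q1; q1-y>q3; q2-x>q3; q2-y>q0; q3-x>q3; q3-y>q4; q4-x>q4; q4-y>q3

Handle the two conditions separately and then intersect. One (3 states) tracks whether and how much of `xy` has been seen; the other (2 states) tracks the count of `y`s modulo 2. Each combined state is a pair, one component from each; accept when both components accept. Equivalent product states are then merged.
        x   y  
>  q0   q1  q2 
   q1   q1  q3 
   q2   q3  q0 
   q3   q3  q4 
 * q4   q4  q3 
(> = start, * = accepting)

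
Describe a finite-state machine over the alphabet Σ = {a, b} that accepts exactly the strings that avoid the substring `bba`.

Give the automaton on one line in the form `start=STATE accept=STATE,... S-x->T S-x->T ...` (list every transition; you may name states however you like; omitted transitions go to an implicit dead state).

start=s0 accept=s0,s1,s2 s0-a->s0 s0-b->s1 s1-a->s0 s1-b->s2 s2-a->s3 s2-b->s2 s3-a->s3 s3-b->s3

This is the complement of 'contains `bba`'. Use the same substring-matching states — s0 through s3 holding how much of `bba` has just been matched — but flip the accepting set: everything except the trap s3 accepts.
A 4-state machine:
        a   b  
>* s0   s0  s1 
 * s1   s0  s2 
 * s2   s3  s2 
   s3   s3  s3 
(> = start, * = accepting)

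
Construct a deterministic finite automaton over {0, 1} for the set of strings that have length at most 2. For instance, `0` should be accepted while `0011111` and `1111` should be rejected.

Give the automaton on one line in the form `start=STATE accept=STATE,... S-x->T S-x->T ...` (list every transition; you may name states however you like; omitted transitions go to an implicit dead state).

Count input length up to 3: every symbol moves from s0 toward s3, which means 'more than 2' and absorbs. Accept from {s0, s1, s2}.
4 states suffice.
        0   1  
>* s0   s1  s1 
 * s1   s2  s2 
 * s2   s3  s3 
   s3   s3  s3 
(> = start, * = accepting)

start=s0 accept=s0,s1,s2 s0-0->s1 s0-1->s1 s1-0->s2 s1-1->s2 s2-0->s3 s2-1->s3 s3-0->s3 s3-1->s3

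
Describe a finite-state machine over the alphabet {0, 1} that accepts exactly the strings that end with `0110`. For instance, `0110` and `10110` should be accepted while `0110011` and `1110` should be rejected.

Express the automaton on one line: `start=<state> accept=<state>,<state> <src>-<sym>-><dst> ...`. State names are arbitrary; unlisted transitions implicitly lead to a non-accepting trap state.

start=S0 accept=S4 S0-0->S1 S0-1->S0 S1-0->S1 S1-1->S2 S2-0->S1 S2-1->S3 S3-0->S4 S3-1->S0 S4-0->S1 S4-1->S2

Let each state record the length of the longest suffix of the input read so far that is also a prefix of `0110`. S1 means the last symbol is `0`; S2 means the last 2 symbols are `01`; S3 means the last 3 symbols are `011`; S4 means the last 4 symbols are `0110`. Accept only at S4, where the string currently ends in `0110`.
With 5 states:
        0   1  
>  S0   S1  S0 
   S1   S1  S2 
   S2   S1  S3 
   S3   S4  S0 
 * S4   S1  S2 
(> = start, * = accepting)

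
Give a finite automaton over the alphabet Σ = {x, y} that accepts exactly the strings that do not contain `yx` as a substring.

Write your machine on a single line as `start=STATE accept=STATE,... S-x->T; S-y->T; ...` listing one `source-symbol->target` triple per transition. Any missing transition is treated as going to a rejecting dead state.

Track partial matches of the forbidden pattern `yx`. State S2 is a dead state reached once `yx` has occurred; every other state accepts. S0 means no part of `yx` is currently matched.
        x   y  
>* S0   S0  S1 
 * S1   S2  S1 
   S2   S2  S2 
(> = start, * = accepting)

start=S0; accept=S0,S1; S0-x->S0; S0-y->S1; S1-x->S2; S1-y->S1; S2-x->S2; S2-y->S2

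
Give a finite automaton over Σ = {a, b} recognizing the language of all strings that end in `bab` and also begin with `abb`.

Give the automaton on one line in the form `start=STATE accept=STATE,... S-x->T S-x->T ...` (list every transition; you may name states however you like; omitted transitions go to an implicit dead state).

Handle the two conditions separately and then intersect. One (4 states) tracks how much of the suffix `bab` has currently been matched; the other (5 states) tracks whether the input so far still matches the prefix `abb`. Each combined state is a pair, one component from each; accept when both components accept. After merging equivalent states the machine shrinks.
An 8-state machine:
        a   b  
>  q0   q1  q2 
   q1   q2  q3 
   q2   q2  q2 
   q3   q2  q4 
   q4   q5  q4 
   q5   q6  q7 
   q6   q6  q4 
 * q7   q5  q4 
(> = start, * = accepting)

start=q0 accept=q7 q0-a->q1 q0-b->q2 q1-a->q2 q1-b->q3 q2-a->q2 q2-b->q2 q3-a->q2 q3-b->q4 q4-a->q5 q4-b->q4 q5-a->q6 q5-b->q7 q6-a->q6 q6-b->q4 q7-a->q5 q7-b->q4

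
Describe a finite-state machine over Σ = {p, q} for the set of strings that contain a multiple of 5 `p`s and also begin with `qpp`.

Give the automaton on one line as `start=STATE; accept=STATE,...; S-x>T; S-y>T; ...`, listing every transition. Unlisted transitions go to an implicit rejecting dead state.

start=A; accept=H; A-p>B; A-q>C; B-p>B; B-q>B; C-p>D; C-q>B; D-p>E; D-q>B; E-p>F; E-q>E; F-p>G; F-q>F; G-p>H; G-q>G; H-p>I; H-q>H; I-p>E; I-q>I

Handle the two conditions separately and then intersect. The first has 5 states tracking the count of `p`s modulo 5; the second has 5 states tracking whether the input so far still matches the prefix `qpp`. A product state is a pair (one from each), accepting exactly when both do. Minimizing collapses redundant product states.
With 9 states:
       p  q 
>  A   B  C 
   B   B  B 
   C   D  B 
   D   E  B 
   E   F  E 
   F   G  F 
   G   H  G 
 * H   I  H 
   I   E  I 
(> = start, * = accepting)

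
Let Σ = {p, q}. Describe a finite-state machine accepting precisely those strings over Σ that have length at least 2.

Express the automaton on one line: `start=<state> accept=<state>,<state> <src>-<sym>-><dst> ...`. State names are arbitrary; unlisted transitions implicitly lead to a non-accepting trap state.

Count input length up to 3: every symbol moves from S0 toward S3, which means 'more than 2' and absorbs. Accept from {S2, S3}.
4 states suffice.
        p   q  
>  S0   S1  S1 
   S1   S2  S2 
 * S2   S3  S3 
 * S3   S3  S3 
(> = start, * = accepting)

start=S0 accept=S2,S3 S0-p->S1 S0-q->S1 S1-p->S2 S1-q->S2 S2-p->S3 S2-q->S3 S3-p->S3 S3-q->S3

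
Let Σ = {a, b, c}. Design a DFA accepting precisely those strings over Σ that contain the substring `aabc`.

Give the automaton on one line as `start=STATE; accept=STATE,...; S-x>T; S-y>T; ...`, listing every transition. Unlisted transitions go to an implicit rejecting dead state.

start=q0; accept=q4; q0-a>q1; q0-b>q0; q0-c>q0; q1-a>q2; q1-b>q0; q1-c>q0; q2-a>q2; q2-b>q3; q2-c>q0; q3-a>q1; q3-b>q0; q3-c>q4; q4-a>q4; q4-b>q4; q4-c>q4

States q0..q3 record the length of the longest prefix of `aabc` that matches the current input suffix. Reaching q4 means `aabc` has been seen, and we stay there forever. Accept from q4.
A 5-state machine:
        a   b   c  
>  q0   q1  q0  q0 
   q1   q2  q0  q0 
   q2   q2  q3  q0 
   q3   q1  q0  q4 
 * q4   q4  q4  q4 
(> = start, * = accepting)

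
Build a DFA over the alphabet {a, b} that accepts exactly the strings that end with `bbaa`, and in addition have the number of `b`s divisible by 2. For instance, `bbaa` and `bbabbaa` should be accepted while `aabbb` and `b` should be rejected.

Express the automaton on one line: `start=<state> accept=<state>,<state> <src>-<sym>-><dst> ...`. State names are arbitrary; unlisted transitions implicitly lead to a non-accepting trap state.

Run two small machines in parallel and take their product. The first has 5 states tracking how much of the suffix `bbaa` has currently been matched; the second has 2 states tracking the count of `b`s modulo 2. A product state is a pair (one from each), accepting exactly when both do. After merging equivalent states the machine shrinks.
With 6 states:
        a   b  
>  S0   S0  S1 
   S1   S2  S3 
   S2   S2  S0 
   S3   S4  S1 
   S4   S5  S1 
 * S5   S0  S1 
(> = start, * = accepting)

start=S0 accept=S5 S0-a->S0 S0-b->S1 S1-a->S2 S1-b->S3 S2-a->S2 S2-b->S0 S3-a->S4 S3-b->S1 S4-a->S5 S4-b->S1 S5-a->S0 S5-b->S1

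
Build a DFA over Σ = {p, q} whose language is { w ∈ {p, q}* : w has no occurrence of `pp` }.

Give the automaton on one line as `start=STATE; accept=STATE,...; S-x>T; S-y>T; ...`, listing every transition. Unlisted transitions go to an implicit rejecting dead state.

Track partial matches of the forbidden pattern `pp`. State C is a dead state reached once `pp` has occurred; every other state accepts. A means no part of `pp` is currently matched.
A 3-state machine:
       p  q 
>* A   B  A 
 * B   C  A 
   C   C  C 
(> = start, * = accepting)

start=A; accept=A,B; A-p>B; A-q>A; B-p>C; B-q>A; C-p>C; C-q>C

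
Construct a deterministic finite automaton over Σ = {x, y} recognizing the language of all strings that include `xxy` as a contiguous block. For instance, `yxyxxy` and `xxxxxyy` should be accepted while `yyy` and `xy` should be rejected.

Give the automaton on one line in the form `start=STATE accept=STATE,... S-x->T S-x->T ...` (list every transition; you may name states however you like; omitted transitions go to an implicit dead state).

States A..C record the length of the longest prefix of `xxy` that matches the current input suffix. Reaching D means `xxy` has been seen, and we stay there forever. Accept from D.
4 states suffice.
       x  y 
>  A   B  A 
   B   C  A 
   C   C  D 
 * D   D  D 
(> = start, * = accepting)

start=A accept=D A-x->B A-y->A B-x->C B-y->A C-x->C C-y->D D-x->D D-y->D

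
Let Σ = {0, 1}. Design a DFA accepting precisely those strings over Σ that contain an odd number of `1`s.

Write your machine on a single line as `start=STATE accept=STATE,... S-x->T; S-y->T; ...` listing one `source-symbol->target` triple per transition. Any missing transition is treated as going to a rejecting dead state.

Keep the running count of `1`s modulo 2: each `1` advances along the cycle q0 → q1 → q0 while other symbols loop. Accept at q1.
With 2 states:
        0   1  
>  q0   q0  q1 
 * q1   q1  q0 
(> = start, * = accepting)

start=q0; accept=q1; q0-0->q0; q0-1->q1; q1-0->q1; q1-1->q0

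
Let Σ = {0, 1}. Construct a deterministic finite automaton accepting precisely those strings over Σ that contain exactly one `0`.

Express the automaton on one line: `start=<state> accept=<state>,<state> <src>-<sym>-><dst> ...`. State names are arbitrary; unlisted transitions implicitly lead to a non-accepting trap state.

start=s0 accept=s1 s0-0->s1 s0-1->s0 s1-0->s2 s1-1->s1 s2-0->s2 s2-1->s2

Only the number of `0`s matters, and only up to 2. Make a chain s0 → s1 → s2 advanced by each `0` (with s2 absorbing); every other symbol self-loops. The accepting set is {s1}.
3 states suffice.
        0   1  
>  s0   s1  s0 
 * s1   s2  s1 
   s2   s2  s2 
(> = start, * = accepting)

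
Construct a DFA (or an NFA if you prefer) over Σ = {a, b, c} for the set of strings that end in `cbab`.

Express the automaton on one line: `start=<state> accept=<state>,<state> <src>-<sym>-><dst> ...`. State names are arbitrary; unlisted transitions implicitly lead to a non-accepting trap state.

start=S0 accept=S4 S0-a->S0 S0-b->S0 S0-c->S1 S1-a->S0 S1-b->S2 S1-c->S1 S2-a->S3 S2-b->S0 S2-c->S1 S3-a->S0 S3-b->S4 S3-c->S1 S4-a->S0 S4-b->S0 S4-c->S1

Remember how much of `cbab` the current input suffix matches. State S0 means no match yet; S1 means the last symbol is `c`; S2 means the last 2 symbols are `cb`; S3 means the last 3 symbols are `cba`; S4 means the last 4 symbols are `cbab`. Only S4 accepts. On a mismatch, fall back to the longest proper suffix that is still a prefix of `cbab`.
A 5-state machine:
        a   b   c  
>  S0   S0  S0  S1 
   S1   S0  S2  S1 
   S2   S3  S0  S1 
   S3   S0  S4  S1 
 * S4   S0  S0  S1 
(> = start, * = accepting)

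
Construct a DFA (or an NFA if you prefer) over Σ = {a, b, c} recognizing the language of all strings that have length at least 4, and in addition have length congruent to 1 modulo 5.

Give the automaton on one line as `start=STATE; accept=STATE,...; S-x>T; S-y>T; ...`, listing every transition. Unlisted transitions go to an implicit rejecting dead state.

start=S0; accept=S6; S0-a>S1; S0-b>S1; S0-c>S1; S1-a>S2; S1-b>S2; S1-c>S2; S2-a>S3; S2-b>S3; S2-c>S3; S3-a>S4; S3-b>S4; S3-c>S4; S4-a>S5; S4-b>S5; S4-c>S5; S5-a>S6; S5-b>S6; S5-c>S6; S6-a>S7; S6-b>S7; S6-c>S7; S7-a>S8; S7-b>S8; S7-c>S8; S8-a>S9; S8-b>S9; S8-c>S9; S9-a>S5; S9-b>S5; S9-c>S5

Build one automaton per condition and run them in lockstep. One (6 states) tracks the input length, saturating at 5; the other (5 states) tracks the input length modulo 5. Each combined state is a pair, one component from each; accept when both components accept.
10 states suffice.
        a   b   c  
>  S0   S1  S1  S1 
   S1   S2  S2  S2 
   S2   S3  S3  S3 
   S3   S4  S4  S4 
   S4   S5  S5  S5 
   S5   S6  S6  S6 
 * S6   S7  S7  S7 
   S7   S8  S8  S8 
   S8   S9  S9  S9 
   S9   S5  S5  S5 
(> = start, * = accepting)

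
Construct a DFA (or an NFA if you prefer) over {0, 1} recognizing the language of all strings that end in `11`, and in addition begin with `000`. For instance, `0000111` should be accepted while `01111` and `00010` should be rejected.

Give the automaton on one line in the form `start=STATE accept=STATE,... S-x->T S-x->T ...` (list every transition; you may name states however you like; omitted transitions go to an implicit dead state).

Build one automaton per condition and run them in lockstep. One (3 states) tracks how much of the suffix `11` has currently been matched; the other (5 states) tracks whether the input so far still matches the prefix `000`. Each combined state is a pair, one component from each; accept when both components accept.
9 states suffice.
        0   1  
>  q0   q1  q2 
   q1   q3  q2 
   q2   q4  q5 
   q3   q6  q2 
   q4   q4  q2 
   q5   q4  q5 
   q6   q6  q7 
   q7   q6  q8 
 * q8   q6  q8 
(> = start, * = accepting)

start=q0 accept=q8 q0-0->q1 q0-1->q2 q1-0->q3 q1-1->q2 q2-0->q4 q2-1->q5 q3-0->q6 q3-1->q2 q4-0->q4 q4-1->q2 q5-0->q4 q5-1->q5 q6-0->q6 q6-1->q7 q7-0->q6 q7-1->q8 q8-0->q6 q8-1->q8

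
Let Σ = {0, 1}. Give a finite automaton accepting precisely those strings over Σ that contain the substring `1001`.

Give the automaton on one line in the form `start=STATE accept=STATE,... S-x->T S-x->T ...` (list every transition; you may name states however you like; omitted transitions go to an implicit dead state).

start=q0 accept=q4 q0-0->q0 q0-1->q1 q1-0->q2 q1-1->q1 q2-0->q3 q2-1->q1 q3-0->q0 q3-1->q4 q4-0->q4 q4-1->q4

Track how much of `1001` has been matched so far: state q0 is no progress, q4 is the absorbing accept state reached once `1001` has occurred. Intermediate states record partial matches; on a mismatch, fall back to the longest reusable overlap.
With 5 states:
        0   1  
>  q0   q0  q1 
   q1   q2  q1 
   q2   q3  q1 
   q3   q0  q4 
 * q4   q4  q4 
(> = start, * = accepting)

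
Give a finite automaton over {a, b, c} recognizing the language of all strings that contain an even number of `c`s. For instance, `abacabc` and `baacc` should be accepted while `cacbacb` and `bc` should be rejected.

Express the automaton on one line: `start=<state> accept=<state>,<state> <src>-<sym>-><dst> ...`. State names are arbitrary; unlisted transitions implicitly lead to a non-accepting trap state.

The only thing that matters is how many `c`s have appeared, reduced mod 2. Use one state per residue: q0 for 0, …, q1 for 1. Reading `c` moves to the next residue; anything else stays put. q0 is accepting.
A 2-state machine:
        a   b   c  
>* q0   q0  q0  q1 
   q1   q1  q1  q0 
(> = start, * = accepting)

start=q0 accept=q0 q0-a->q0 q0-b->q0 q0-c->q1 q1-a->q1 q1-b->q1 q1-c->q0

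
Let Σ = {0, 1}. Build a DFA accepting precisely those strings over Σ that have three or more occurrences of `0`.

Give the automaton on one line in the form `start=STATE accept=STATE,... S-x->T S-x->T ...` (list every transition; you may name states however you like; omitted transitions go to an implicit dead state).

Count `0`s, saturating at 4: states q0 through q3 mean 0 through 3 `0`s seen; q4 means more than 3. Each `0` increments (capped at q4); other symbols loop. Accept from {q3, q4}.
A 5-state machine:
        0   1  
>  q0   q1  q0 
   q1   q2  q1 
   q2   q3  q2 
 * q3   q4  q3 
 * q4   q4  q4 
(> = start, * = accepting)

start=q0 accept=q3,q4 q0-0->q1 q0-1->q0 q1-0->q2 q1-1->q1 q2-0->q3 q2-1->q2 q3-0->q4 q3-1->q3 q4-0->q4 q4-1->q4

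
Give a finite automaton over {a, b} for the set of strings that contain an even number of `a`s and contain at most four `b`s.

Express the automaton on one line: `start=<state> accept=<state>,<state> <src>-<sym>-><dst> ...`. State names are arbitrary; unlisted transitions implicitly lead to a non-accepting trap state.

start=q0 accept=q0,q2,q4,q6,q8 q0-a->q1 q0-b->q2 q1-a->q0 q1-b->q3 q2-a->q3 q2-b->q4 q3-a->q2 q3-b->q5 q4-a->q5 q4-b->q6 q5-a->q4 q5-b->q7 q6-a->q7 q6-b->q8 q7-a->q6 q7-b->q9 q8-a->q9 q8-b->q10 q9-a->q8 q9-b->q10 q10-a->q10 q10-b->q10

Build one automaton per condition and run them in lockstep. One (2 states) tracks the count of `a`s modulo 2; the other (6 states) tracks the count of `b`s, saturating at 5. Each combined state is a pair, one component from each; accept when both components accept. Minimizing collapses redundant product states.
An 11-state machine:
          a    b  
>* q0     q1   q2 
   q1     q0   q3 
 * q2     q3   q4 
   q3     q2   q5 
 * q4     q5   q6 
   q5     q4   q7 
 * q6     q7   q8 
   q7     q6   q9 
 * q8     q9  q10 
   q9     q8  q10 
   q10   q10  q10 
(> = start, * = accepting)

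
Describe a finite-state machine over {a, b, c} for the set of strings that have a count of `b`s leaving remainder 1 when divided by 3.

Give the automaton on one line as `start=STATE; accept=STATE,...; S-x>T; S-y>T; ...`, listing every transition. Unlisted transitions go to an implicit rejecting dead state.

start=q0; accept=q1; q0-a>q0; q0-b>q1; q0-c>q0; q1-a>q1; q1-b>q2; q1-c>q1; q2-a>q2; q2-b>q0; q2-c>q2

Keep the running count of `b`s modulo 3: each `b` advances along the cycle q0 → q1 → q2 → q0 while other symbols loop. Accept at q1.
With 3 states:
        a   b   c  
>  q0   q0  q1  q0 
 * q1   q1  q2  q1 
   q2   q2  q0  q2 
(> = start, * = accepting)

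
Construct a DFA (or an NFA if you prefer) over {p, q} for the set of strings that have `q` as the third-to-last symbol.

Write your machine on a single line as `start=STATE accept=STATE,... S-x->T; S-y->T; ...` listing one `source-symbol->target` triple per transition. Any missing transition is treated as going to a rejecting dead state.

A DFA must remember the last 3 symbols (since which symbol is third-to-last isn't known until the input ends). Use one state per possible window of the last ≤3 symbols; accept from those whose window starts with `q`.
A 15-state machine:
          p    q  
>  S0     S1   S2 
   S1     S3   S4 
   S2     S5   S6 
   S3     S7   S8 
   S4     S9  S10 
   S5    S11  S12 
   S6    S13  S14 
   S7     S7   S8 
   S8     S9  S10 
   S9    S11  S12 
   S10   S13  S14 
 * S11    S7   S8 
 * S12    S9  S10 
 * S13   S11  S12 
 * S14   S13  S14 
(> = start, * = accepting)

start=S0; accept=S11,S12,S13,S14; S0-p->S1; S0-q->S2; S1-p->S3; S1-q->S4; S2-p->S5; S2-q->S6; S3-p->S7; S3-q->S8; S4-p->S9; S4-q->S10; S5-p->S11; S5-q->S12; S6-p->S13; S6-q->S14; S7-p->S7; S7-q->S8; S8-p->S9; S8-q->S10; S9-p->S11; S9-q->S12; S10-p->S13; S10-q->S14; S11-p->S7; S11-q->S8; S12-p->S9; S12-q->S10; S13-p->S11; S13-q->S12; S14-p->S13; S14-q->S14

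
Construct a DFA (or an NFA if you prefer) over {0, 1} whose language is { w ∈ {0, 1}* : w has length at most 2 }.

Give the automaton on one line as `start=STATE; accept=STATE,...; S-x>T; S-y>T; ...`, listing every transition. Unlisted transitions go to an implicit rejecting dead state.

start=s0; accept=s0,s1,s2; s0-0>s1; s0-1>s1; s1-0>s2; s1-1>s2; s2-0>s3; s2-1>s3; s3-0>s3; s3-1>s3

We only need to distinguish lengths 0, 1, …, 2, and '>2'. Chain s0 → s1 → s2 → s3 on every symbol, with s3 looping. Accepting states: {s0, s1, s2}.
        0   1  
>* s0   s1  s1 
 * s1   s2  s2 
 * s2   s3  s3 
   s3   s3  s3 
(> = start, * = accepting)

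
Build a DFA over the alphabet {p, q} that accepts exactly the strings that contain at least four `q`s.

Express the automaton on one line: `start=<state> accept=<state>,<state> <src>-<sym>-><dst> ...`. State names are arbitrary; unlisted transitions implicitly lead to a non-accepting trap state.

start=s0 accept=s4,s5 s0-p->s0 s0-q->s1 s1-p->s1 s1-q->s2 s2-p->s2 s2-q->s3 s3-p->s3 s3-q->s4 s4-p->s4 s4-q->s5 s5-p->s5 s5-q->s5

Only the number of `q`s matters, and only up to 5. Make a chain s0 → s1 → s2 → s3 → s4 → s5 advanced by each `q` (with s5 absorbing); every other symbol self-loops. The accepting set is {s4, s5}.
A 6-state machine:
        p   q  
>  s0   s0  s1 
   s1   s1  s2 
   s2   s2  s3 
   s3   s3  s4 
 * s4   s4  s5 
 * s5   s5  s5 
(> = start, * = accepting)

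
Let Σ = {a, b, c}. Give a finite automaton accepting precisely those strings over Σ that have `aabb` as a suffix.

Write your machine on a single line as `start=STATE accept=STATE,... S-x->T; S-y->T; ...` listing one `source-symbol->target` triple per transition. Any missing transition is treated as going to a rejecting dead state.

Let each state record the length of the longest suffix of the input read so far that is also a prefix of `aabb`. s1 means the last symbol is `a`; s2 means the last 2 symbols are `aa`; s3 means the last 3 symbols are `aab`; s4 means the last 4 symbols are `aabb`. Accept only at s4, where the string currently ends in `aabb`.
        a   b   c  
>  s0   s1  s0  s0 
   s1   s2  s0  s0 
   s2   s2  s3  s0 
   s3   s1  s4  s0 
 * s4   s1  s0  s0 
(> = start, * = accepting)

start=s0; accept=s4; s0-a->s1; s0-b->s0; s0-c->s0; s1-a->s2; s1-b->s0; s1-c->s0; s2-a->s2; s2-b->s3; s2-c->s0; s3-a->s1; s3-b->s4; s3-c->s0; s4-a->s1; s4-b->s0; s4-c->s0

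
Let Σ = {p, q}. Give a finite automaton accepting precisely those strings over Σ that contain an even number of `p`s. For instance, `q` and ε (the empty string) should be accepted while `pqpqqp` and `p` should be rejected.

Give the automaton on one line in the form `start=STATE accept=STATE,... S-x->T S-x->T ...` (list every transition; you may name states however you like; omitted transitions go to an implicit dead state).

The only thing that matters is how many `p`s have appeared, reduced mod 2. Use one state per residue: s0 for 0, …, s1 for 1. Reading `p` moves to the next residue; anything else stays put. s0 is accepting.
With 2 states:
        p   q  
>* s0   s1  s0 
   s1   s0  s1 
(> = start, * = accepting)

start=s0 accept=s0 s0-p->s1 s0-q->s0 s1-p->s0 s1-q->s1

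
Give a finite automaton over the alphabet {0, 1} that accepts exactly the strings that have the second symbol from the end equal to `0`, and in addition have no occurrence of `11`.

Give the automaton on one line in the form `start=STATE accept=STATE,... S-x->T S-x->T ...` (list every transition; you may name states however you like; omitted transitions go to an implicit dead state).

start=q0 accept=q3,q4 q0-0->q1 q0-1->q2 q1-0->q3 q1-1->q4 q2-0->q1 q2-1->q5 q3-0->q3 q3-1->q4 q4-0->q1 q4-1->q5 q5-0->q5 q5-1->q5

Handle the two conditions separately and then intersect. The first has 7 states tracking the last 2 symbols read; the second has 3 states tracking partial matches of the forbidden pattern `11`. A product state is a pair (one from each), accepting exactly when both do. After merging equivalent states the machine shrinks.
6 states suffice.
        0   1  
>  q0   q1  q2 
   q1   q3  q4 
   q2   q1  q5 
 * q3   q3  q4 
 * q4   q1  q5 
   q5   q5  q5 
(> = start, * = accepting)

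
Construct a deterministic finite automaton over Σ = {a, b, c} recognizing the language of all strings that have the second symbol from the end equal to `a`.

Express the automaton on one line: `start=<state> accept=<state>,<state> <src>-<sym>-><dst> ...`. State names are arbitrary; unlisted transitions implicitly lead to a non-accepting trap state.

start=S0 accept=S4,S5,S6 S0-a->S1 S0-b->S2 S0-c->S3 S1-a->S4 S1-b->S5 S1-c->S6 S2-a->S7 S2-b->S8 S2-c->S9 S3-a->S10 S3-b->S11 S3-c->S12 S4-a->S4 S4-b->S5 S4-c->S6 S5-a->S7 S5-b->S8 S5-c->S9 S6-a->S10 S6-b->S11 S6-c->S12 S7-a->S4 S7-b->S5 S7-c->S6 S8-a->S7 S8-b->S8 S8-c->S9 S9-a->S10 S9-b->S11 S9-c->S12 S10-a->S4 S10-b->S5 S10-c->S6 S11-a->S7 S11-b->S8 S11-c->S9 S12-a->S10 S12-b->S11 S12-c->S12

Because acceptance depends on a position counted from the end, the machine has to buffer the most recent 2 symbols. Make each state the string of the last up-to-2 symbols read; on input `x` shift the window left and append `x`. Accept when the buffered window has length 2 and begins with `a`.
          a    b    c  
>  S0     S1   S2   S3 
   S1     S4   S5   S6 
   S2     S7   S8   S9 
   S3    S10  S11  S12 
 * S4     S4   S5   S6 
 * S5     S7   S8   S9 
 * S6    S10  S11  S12 
   S7     S4   S5   S6 
   S8     S7   S8   S9 
   S9    S10  S11  S12 
   S10    S4   S5   S6 
   S11    S7   S8   S9 
   S12   S10  S11  S12 
(> = start, * = accepting)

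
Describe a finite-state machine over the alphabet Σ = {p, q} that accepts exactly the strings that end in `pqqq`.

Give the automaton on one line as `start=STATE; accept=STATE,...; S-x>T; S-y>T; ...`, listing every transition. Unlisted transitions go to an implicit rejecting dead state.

Let each state record the length of the longest suffix of the input read so far that is also a prefix of `pqqq`. B means the last symbol is `p`; C means the last 2 symbols are `pq`; D means the last 3 symbols are `pqq`; E means the last 4 symbols are `pqqq`. Accept only at E, where the string currently ends in `pqqq`.
5 states suffice.
       p  q 
>  A   B  A 
   B   B  C 
   C   B  D 
   D   B  E 
 * E   B  A 
(> = start, * = accepting)

start=A; accept=E; A-p>B; A-q>A; B-p>B; B-q>C; C-p>B; C-q>D; D-p>B; D-q>E; E-p>B; E-q>A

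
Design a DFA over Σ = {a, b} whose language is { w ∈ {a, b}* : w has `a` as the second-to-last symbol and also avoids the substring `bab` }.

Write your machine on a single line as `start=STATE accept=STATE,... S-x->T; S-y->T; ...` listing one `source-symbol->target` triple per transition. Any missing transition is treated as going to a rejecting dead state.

Run two small machines in parallel and take their product. One (7 states) tracks the last 2 symbols read; the other (4 states) tracks partial matches of the forbidden pattern `bab`. Each combined state is a pair, one component from each; accept when both components accept. Minimizing collapses redundant product states.
A 7-state machine:
        a   b  
>  q0   q1  q2 
   q1   q3  q4 
   q2   q5  q2 
 * q3   q3  q4 
 * q4   q5  q2 
   q5   q3  q6 
   q6   q6  q6 
(> = start, * = accepting)

start=q0; accept=q3,q4; q0-a->q1; q0-b->q2; q1-a->q3; q1-b->q4; q2-a->q5; q2-b->q2; q3-a->q3; q3-b->q4; q4-a->q5; q4-b->q2; q5-a->q3; q5-b->q6; q6-a->q6; q6-b->q6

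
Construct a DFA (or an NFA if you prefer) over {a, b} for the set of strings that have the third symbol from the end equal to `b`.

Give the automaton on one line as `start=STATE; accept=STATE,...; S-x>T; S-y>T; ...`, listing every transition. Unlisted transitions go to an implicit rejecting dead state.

start=s0; accept=s11,s12,s13,s14; s0-a>s1; s0-b>s2; s1-a>s3; s1-b>s4; s2-a>s5; s2-b>s6; s3-a>s7; s3-b>s8; s4-a>s9; s4-b>s10; s5-a>s11; s5-b>s12; s6-a>s13; s6-b>s14; s7-a>s7; s7-b>s8; s8-a>s9; s8-b>s10; s9-a>s11; s9-b>s12; s10-a>s13; s10-b>s14; s11-a>s7; s11-b>s8; s12-a>s9; s12-b>s10; s13-a>s11; s13-b>s12; s14-a>s13; s14-b>s14

Because acceptance depends on a position counted from the end, the machine has to buffer the most recent 3 symbols. Make each state the string of the last up-to-3 symbols read; on input `x` shift the window left and append `x`. Accept when the buffered window has length 3 and begins with `b`.
A 15-state machine:
          a    b  
>  s0     s1   s2 
   s1     s3   s4 
   s2     s5   s6 
   s3     s7   s8 
   s4     s9  s10 
   s5    s11  s12 
   s6    s13  s14 
   s7     s7   s8 
   s8     s9  s10 
   s9    s11  s12 
   s10   s13  s14 
 * s11    s7   s8 
 * s12    s9  s10 
 * s13   s11  s12 
 * s14   s13  s14 
(> = start, * = accepting)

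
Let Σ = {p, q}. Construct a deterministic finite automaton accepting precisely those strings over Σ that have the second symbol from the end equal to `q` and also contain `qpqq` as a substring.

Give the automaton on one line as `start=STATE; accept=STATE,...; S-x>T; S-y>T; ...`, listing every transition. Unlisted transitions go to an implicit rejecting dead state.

Handle the two conditions separately and then intersect. The first has 7 states tracking the last 2 symbols read; the second has 5 states tracking whether and how much of `qpqq` has been seen. A product state is a pair (one from each), accepting exactly when both do.
A 12-state machine:
          p    q  
>  S0     S1   S2 
   S1     S3   S4 
   S2     S5   S6 
   S3     S3   S4 
   S4     S5   S6 
   S5     S3   S7 
   S6     S5   S6 
   S7     S5   S8 
 * S8     S9   S8 
 * S9    S10  S11 
   S10   S10  S11 
   S11    S9   S8 
(> = start, * = accepting)

start=S0; accept=S8,S9; S0-p>S1; S0-q>S2; S1-p>S3; S1-q>S4; S2-p>S5; S2-q>S6; S3-p>S3; S3-q>S4; S4-p>S5; S4-q>S6; S5-p>S3; S5-q>S7; S6-p>S5; S6-q>S6; S7-p>S5; S7-q>S8; S8-p>S9; S8-q>S8; S9-p>S10; S9-q>S11; S10-p>S10; S10-q>S11; S11-p>S9; S11-q>S8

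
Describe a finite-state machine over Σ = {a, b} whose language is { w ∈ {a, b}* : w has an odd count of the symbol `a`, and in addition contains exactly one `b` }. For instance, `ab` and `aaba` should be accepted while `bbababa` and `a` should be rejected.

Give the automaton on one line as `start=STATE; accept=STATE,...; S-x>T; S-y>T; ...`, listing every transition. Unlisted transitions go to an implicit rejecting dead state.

Run two small machines in parallel and take their product. One (2 states) tracks the count of `a`s modulo 2; the other (3 states) tracks the count of `b`s, saturating at 2. Each combined state is a pair, one component from each; accept when both components accept.
6 states suffice.
        a   b  
>  q0   q1  q2 
   q1   q0  q3 
   q2   q3  q4 
 * q3   q2  q5 
   q4   q5  q4 
   q5   q4  q5 
(> = start, * = accepting)

start=q0; accept=q3; q0-a>q1; q0-b>q2; q1-a>q0; q1-b>q3; q2-a>q3; q2-b>q4; q3-a>q2; q3-b>q5; q4-a>q5; q4-b>q4; q5-a>q4; q5-b>q5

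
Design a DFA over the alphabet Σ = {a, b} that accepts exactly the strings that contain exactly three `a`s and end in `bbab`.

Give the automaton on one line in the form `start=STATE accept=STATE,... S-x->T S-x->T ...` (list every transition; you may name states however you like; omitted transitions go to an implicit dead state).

start=q0 accept=q21 q0-a->q1 q0-b->q2 q1-a->q3 q1-b->q4 q2-a->q1 q2-b->q5 q3-a->q6 q3-b->q7 q4-a->q3 q4-b->q8 q5-a->q9 q5-b->q5 q6-a->q10 q6-b->q11 q7-a->q6 q7-b->q12 q8-a->q13 q8-b->q8 q9-a->q3 q9-b->q14 q10-a->q10 q10-b->q15 q11-a->q10 q11-b->q16 q12-a->q17 q12-b->q12 q13-a->q6 q13-b->q18 q14-a->q3 q14-b->q8 q15-a->q10 q15-b->q19 q16-a->q20 q16-b->q16 q17-a->q10 q17-b->q21 q18-a->q6 q18-b->q12 q19-a->q20 q19-b->q19 q20-a->q10 q20-b->q22 q21-a->q10 q21-b->q16 q22-a->q10 q22-b->q19

Build one automaton per condition and run them in lockstep. One (5 states) tracks the count of `a`s, saturating at 4; the other (5 states) tracks how much of the suffix `bbab` has currently been matched. Each combined state is a pair, one component from each; accept when both components accept.
A 23-state machine:
          a    b  
>  q0     q1   q2 
   q1     q3   q4 
   q2     q1   q5 
   q3     q6   q7 
   q4     q3   q8 
   q5     q9   q5 
   q6    q10  q11 
   q7     q6  q12 
   q8    q13   q8 
   q9     q3  q14 
   q10   q10  q15 
   q11   q10  q16 
   q12   q17  q12 
   q13    q6  q18 
   q14    q3   q8 
   q15   q10  q19 
   q16   q20  q16 
   q17   q10  q21 
   q18    q6  q12 
   q19   q20  q19 
   q20   q10  q22 
 * q21   q10  q16 
   q22   q10  q19 
(> = start, * = accepting)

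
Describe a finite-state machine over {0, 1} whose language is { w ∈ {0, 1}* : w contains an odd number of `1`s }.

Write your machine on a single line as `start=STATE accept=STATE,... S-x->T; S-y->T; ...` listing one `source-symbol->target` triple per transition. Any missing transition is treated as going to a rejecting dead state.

start=q0; accept=q1; q0-0->q0; q0-1->q1; q1-0->q1; q1-1->q0

The only thing that matters is how many `1`s have appeared, reduced mod 2. Use one state per residue: q0 for 0, …, q1 for 1. Reading `1` moves to the next residue; anything else stays put. q1 is accepting.
With 2 states:
        0   1  
>  q0   q0  q1 
 * q1   q1  q0 
(> = start, * = accepting)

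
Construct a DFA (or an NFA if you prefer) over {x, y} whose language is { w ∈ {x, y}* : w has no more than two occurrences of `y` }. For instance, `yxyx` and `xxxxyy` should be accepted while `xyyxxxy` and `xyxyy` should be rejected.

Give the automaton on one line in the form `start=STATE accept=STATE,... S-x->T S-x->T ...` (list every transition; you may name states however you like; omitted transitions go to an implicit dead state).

start=s0 accept=s0,s1,s2 s0-x->s0 s0-y->s1 s1-x->s1 s1-y->s2 s2-x->s2 s2-y->s3 s3-x->s3 s3-y->s3

Count `y`s, saturating at 3: states s0 through s2 mean 0 through 2 `y`s seen; s3 means more than 2. Each `y` increments (capped at s3); other symbols loop. Accept from {s0, s1, s2}.
        x   y  
>* s0   s0  s1 
 * s1   s1  s2 
 * s2   s2  s3 
   s3   s3  s3 
(> = start, * = accepting)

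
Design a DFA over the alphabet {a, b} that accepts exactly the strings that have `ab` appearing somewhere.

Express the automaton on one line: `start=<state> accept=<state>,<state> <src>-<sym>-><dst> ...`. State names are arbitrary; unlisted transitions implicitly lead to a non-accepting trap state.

start=q0 accept=q2 q0-a->q1 q0-b->q0 q1-a->q1 q1-b->q2 q2-a->q2 q2-b->q2

States q0..q1 record the length of the longest prefix of `ab` that matches the current input suffix. Reaching q2 means `ab` has been seen, and we stay there forever. Accept from q2.
3 states suffice.
        a   b  
>  q0   q1  q0 
   q1   q1  q2 
 * q2   q2  q2 
(> = start, * = accepting)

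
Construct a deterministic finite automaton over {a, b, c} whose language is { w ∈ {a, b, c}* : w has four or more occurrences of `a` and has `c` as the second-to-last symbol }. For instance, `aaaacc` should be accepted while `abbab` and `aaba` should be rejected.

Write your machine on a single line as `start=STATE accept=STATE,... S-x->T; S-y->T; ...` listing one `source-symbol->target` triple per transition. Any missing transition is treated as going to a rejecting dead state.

Handle the two conditions separately and then intersect. The first has 6 states tracking the count of `a`s, saturating at 5; the second has 13 states tracking the last 2 symbols read. A product state is a pair (one from each), accepting exactly when both do. After merging equivalent states the machine shrinks.
A 9-state machine:
        a   b   c  
>  q0   q1  q0  q0 
   q1   q2  q1  q1 
   q2   q3  q2  q2 
   q3   q4  q3  q5 
   q4   q4  q4  q6 
   q5   q7  q3  q5 
   q6   q7  q7  q8 
 * q7   q4  q4  q6 
 * q8   q7  q7  q8 
(> = start, * = accepting)

start=q0; accept=q7,q8; q0-a->q1; q0-b->q0; q0-c->q0; q1-a->q2; q1-b->q1; q1-c->q1; q2-a->q3; q2-b->q2; q2-c->q2; q3-a->q4; q3-b->q3; q3-c->q5; q4-a->q4; q4-b->q4; q4-c->q6; q5-a->q7; q5-b->q3; q5-c->q5; q6-a->q7; q6-b->q7; q6-c->q8; q7-a->q4; q7-b->q4; q7-c->q6; q8-a->q7; q8-b->q7; q8-c->q8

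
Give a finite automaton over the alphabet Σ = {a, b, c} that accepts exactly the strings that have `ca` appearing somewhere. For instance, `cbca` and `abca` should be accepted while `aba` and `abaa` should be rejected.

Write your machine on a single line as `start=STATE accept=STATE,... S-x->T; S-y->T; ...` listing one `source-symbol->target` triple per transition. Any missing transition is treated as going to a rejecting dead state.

start=S0; accept=S2; S0-a->S0; S0-b->S0; S0-c->S1; S1-a->S2; S1-b->S0; S1-c->S1; S2-a->S2; S2-b->S2; S2-c->S2

Track how much of `ca` has been matched so far: state S0 is no progress, S2 is the absorbing accept state reached once `ca` has occurred. Intermediate states record partial matches; on a mismatch, fall back to the longest reusable overlap.
3 states suffice.
        a   b   c  
>  S0   S0  S0  S1 
   S1   S2  S0  S1 
 * S2   S2  S2  S2 
(> = start, * = accepting)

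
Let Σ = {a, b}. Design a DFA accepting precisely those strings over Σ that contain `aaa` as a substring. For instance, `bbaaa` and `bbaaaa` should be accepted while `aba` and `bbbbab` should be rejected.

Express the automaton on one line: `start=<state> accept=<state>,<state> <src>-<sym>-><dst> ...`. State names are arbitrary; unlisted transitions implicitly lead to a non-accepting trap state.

start=S0 accept=S3 S0-a->S1 S0-b->S0 S1-a->S2 S1-b->S0 S2-a->S3 S2-b->S0 S3-a->S3 S3-b->S3

States S0..S2 record the length of the longest prefix of `aaa` that matches the current input suffix. Reaching S3 means `aaa` has been seen, and we stay there forever. Accept from S3.
4 states suffice.
        a   b  
>  S0   S1  S0 
   S1   S2  S0 
   S2   S3  S0 
 * S3   S3  S3 
(> = start, * = accepting)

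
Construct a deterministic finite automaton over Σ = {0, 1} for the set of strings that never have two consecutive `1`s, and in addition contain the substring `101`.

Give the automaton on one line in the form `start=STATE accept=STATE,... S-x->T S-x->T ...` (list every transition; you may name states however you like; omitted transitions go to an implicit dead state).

Build one automaton per condition and run them in lockstep. The first has 3 states tracking partial matches of the forbidden pattern `11`; the second has 4 states tracking whether and how much of `101` has been seen. A product state is a pair (one from each), accepting exactly when both do. Minimizing collapses redundant product states.
       0  1 
>  A   A  B 
   B   C  D 
   C   A  E 
   D   D  D 
 * E   F  D 
 * F   F  E 
(> = start, * = accepting)

start=A accept=E,F A-0->A A-1->B B-0->C B-1->D C-0->A C-1->E D-0->D D-1->D E-0->F E-1->D F-0->F F-1->E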